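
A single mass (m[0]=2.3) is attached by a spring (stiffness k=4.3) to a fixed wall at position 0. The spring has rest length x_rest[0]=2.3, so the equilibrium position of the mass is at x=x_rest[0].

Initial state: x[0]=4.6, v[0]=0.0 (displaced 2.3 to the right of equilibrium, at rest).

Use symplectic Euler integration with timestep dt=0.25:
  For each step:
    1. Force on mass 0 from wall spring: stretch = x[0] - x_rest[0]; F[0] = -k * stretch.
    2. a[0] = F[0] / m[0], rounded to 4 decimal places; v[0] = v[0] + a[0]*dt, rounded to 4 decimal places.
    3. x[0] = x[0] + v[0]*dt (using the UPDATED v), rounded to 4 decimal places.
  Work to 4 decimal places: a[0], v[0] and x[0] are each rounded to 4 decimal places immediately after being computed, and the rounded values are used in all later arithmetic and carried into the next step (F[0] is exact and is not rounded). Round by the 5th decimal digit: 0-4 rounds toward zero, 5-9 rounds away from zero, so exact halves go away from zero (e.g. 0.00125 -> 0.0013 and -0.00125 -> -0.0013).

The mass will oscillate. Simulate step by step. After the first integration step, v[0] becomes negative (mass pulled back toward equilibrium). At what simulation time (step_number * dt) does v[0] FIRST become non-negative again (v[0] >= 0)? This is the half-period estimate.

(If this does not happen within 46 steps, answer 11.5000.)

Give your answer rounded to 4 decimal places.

Step 0: x=[4.6000] v=[0.0000]
Step 1: x=[4.3313] v=[-1.0750]
Step 2: x=[3.8252] v=[-2.0244]
Step 3: x=[3.1409] v=[-2.7373]
Step 4: x=[2.3583] v=[-3.1303]
Step 5: x=[1.5689] v=[-3.1576]
Step 6: x=[0.8649] v=[-2.8159]
Step 7: x=[0.3286] v=[-2.1452]
Step 8: x=[0.0227] v=[-1.2238]
Step 9: x=[-0.0172] v=[-0.1594]
Step 10: x=[0.2137] v=[0.9237]
First v>=0 after going negative at step 10, time=2.5000

Answer: 2.5000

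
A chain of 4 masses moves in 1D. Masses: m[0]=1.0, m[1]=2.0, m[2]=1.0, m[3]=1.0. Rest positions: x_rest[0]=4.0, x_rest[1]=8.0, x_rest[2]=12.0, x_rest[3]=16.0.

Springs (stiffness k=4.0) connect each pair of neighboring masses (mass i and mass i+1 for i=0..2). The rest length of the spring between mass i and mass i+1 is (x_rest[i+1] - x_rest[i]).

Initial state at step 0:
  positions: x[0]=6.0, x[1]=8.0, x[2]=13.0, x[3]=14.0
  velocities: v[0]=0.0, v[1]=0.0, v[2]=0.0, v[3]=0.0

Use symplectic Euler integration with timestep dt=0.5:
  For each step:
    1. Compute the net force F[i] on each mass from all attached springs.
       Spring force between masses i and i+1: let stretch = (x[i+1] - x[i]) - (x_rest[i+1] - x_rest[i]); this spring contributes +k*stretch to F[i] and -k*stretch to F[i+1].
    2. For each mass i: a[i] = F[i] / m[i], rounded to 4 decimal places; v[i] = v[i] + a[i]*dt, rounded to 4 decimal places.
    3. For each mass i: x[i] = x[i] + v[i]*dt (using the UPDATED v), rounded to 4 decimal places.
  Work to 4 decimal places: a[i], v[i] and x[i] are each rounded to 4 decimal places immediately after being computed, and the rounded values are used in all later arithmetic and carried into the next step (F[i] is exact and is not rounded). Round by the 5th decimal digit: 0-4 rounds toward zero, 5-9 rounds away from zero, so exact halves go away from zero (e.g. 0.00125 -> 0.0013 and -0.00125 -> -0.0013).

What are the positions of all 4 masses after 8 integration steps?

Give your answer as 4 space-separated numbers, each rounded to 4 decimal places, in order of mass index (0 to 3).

Answer: 5.6250 8.7500 10.8750 15.0000

Derivation:
Step 0: x=[6.0000 8.0000 13.0000 14.0000] v=[0.0000 0.0000 0.0000 0.0000]
Step 1: x=[4.0000 9.5000 9.0000 17.0000] v=[-4.0000 3.0000 -8.0000 6.0000]
Step 2: x=[3.5000 8.0000 13.5000 16.0000] v=[-1.0000 -3.0000 9.0000 -2.0000]
Step 3: x=[3.5000 7.0000 15.0000 16.5000] v=[0.0000 -2.0000 3.0000 1.0000]
Step 4: x=[3.0000 8.2500 10.0000 19.5000] v=[-1.0000 2.5000 -10.0000 6.0000]
Step 5: x=[3.7500 7.7500 12.7500 17.0000] v=[1.5000 -1.0000 5.5000 -5.0000]
Step 6: x=[4.5000 7.7500 14.7500 14.2500] v=[1.5000 0.0000 4.0000 -5.5000]
Step 7: x=[4.5000 9.6250 9.2500 16.0000] v=[0.0000 3.7500 -11.0000 3.5000]
Step 8: x=[5.6250 8.7500 10.8750 15.0000] v=[2.2500 -1.7500 3.2500 -2.0000]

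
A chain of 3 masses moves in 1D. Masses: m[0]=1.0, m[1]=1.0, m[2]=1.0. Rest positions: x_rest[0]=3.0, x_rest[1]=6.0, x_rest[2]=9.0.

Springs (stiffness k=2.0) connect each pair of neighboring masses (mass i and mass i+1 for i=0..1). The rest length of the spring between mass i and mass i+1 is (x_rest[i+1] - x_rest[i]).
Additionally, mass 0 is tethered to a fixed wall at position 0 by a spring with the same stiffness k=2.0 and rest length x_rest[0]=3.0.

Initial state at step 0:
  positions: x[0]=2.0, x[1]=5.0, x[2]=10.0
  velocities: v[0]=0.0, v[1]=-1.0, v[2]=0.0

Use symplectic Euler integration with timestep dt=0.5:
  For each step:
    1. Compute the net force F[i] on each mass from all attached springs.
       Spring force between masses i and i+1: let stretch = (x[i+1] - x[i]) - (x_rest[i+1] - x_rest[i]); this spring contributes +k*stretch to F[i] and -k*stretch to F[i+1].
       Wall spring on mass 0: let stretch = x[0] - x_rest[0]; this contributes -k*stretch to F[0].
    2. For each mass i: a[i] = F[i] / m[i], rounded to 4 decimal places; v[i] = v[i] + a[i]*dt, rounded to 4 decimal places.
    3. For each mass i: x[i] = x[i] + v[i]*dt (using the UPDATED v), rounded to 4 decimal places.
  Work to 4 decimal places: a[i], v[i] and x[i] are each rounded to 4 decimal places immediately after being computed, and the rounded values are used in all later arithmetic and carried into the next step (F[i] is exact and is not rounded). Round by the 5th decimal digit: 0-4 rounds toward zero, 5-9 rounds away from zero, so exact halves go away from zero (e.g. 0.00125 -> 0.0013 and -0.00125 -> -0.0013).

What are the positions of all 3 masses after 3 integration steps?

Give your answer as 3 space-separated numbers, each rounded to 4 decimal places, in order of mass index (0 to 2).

Step 0: x=[2.0000 5.0000 10.0000] v=[0.0000 -1.0000 0.0000]
Step 1: x=[2.5000 5.5000 9.0000] v=[1.0000 1.0000 -2.0000]
Step 2: x=[3.2500 6.2500 7.7500] v=[1.5000 1.5000 -2.5000]
Step 3: x=[3.8750 6.2500 7.2500] v=[1.2500 0.0000 -1.0000]

Answer: 3.8750 6.2500 7.2500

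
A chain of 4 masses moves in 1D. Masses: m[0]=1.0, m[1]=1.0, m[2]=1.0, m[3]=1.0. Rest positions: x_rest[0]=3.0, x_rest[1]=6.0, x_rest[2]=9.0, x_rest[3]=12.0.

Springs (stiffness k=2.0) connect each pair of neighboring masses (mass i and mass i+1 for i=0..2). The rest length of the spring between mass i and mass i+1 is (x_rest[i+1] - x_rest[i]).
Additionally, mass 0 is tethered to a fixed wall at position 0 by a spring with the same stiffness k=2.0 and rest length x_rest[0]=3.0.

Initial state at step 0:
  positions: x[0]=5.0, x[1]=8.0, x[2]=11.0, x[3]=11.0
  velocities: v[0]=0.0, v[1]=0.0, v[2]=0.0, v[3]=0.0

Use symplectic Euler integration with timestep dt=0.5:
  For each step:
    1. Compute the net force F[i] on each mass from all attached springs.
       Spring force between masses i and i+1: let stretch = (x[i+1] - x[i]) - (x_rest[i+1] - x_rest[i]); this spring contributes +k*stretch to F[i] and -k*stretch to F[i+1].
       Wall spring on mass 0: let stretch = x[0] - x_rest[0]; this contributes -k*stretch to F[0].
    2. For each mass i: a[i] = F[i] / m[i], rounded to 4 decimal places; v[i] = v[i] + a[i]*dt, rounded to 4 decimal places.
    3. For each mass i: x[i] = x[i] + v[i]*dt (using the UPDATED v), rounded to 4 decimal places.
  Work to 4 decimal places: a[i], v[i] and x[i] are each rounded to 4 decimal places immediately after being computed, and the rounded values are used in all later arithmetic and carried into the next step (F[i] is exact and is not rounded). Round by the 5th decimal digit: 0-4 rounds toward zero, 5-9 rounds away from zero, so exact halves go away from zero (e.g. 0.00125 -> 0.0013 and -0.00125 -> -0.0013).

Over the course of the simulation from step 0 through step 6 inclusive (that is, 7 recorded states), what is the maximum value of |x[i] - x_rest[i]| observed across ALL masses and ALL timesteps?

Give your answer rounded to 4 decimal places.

Answer: 2.3750

Derivation:
Step 0: x=[5.0000 8.0000 11.0000 11.0000] v=[0.0000 0.0000 0.0000 0.0000]
Step 1: x=[4.0000 8.0000 9.5000 12.5000] v=[-2.0000 0.0000 -3.0000 3.0000]
Step 2: x=[3.0000 6.7500 8.7500 14.0000] v=[-2.0000 -2.5000 -1.5000 3.0000]
Step 3: x=[2.3750 4.6250 9.6250 14.3750] v=[-1.2500 -4.2500 1.7500 0.7500]
Step 4: x=[1.6875 3.8750 10.3750 13.8750] v=[-1.3750 -1.5000 1.5000 -1.0000]
Step 5: x=[1.2500 5.2813 9.6250 13.1250] v=[-0.8750 2.8125 -1.5000 -1.5000]
Step 6: x=[2.2032 6.8438 8.4532 12.1250] v=[1.9063 3.1249 -2.3437 -2.0000]
Max displacement = 2.3750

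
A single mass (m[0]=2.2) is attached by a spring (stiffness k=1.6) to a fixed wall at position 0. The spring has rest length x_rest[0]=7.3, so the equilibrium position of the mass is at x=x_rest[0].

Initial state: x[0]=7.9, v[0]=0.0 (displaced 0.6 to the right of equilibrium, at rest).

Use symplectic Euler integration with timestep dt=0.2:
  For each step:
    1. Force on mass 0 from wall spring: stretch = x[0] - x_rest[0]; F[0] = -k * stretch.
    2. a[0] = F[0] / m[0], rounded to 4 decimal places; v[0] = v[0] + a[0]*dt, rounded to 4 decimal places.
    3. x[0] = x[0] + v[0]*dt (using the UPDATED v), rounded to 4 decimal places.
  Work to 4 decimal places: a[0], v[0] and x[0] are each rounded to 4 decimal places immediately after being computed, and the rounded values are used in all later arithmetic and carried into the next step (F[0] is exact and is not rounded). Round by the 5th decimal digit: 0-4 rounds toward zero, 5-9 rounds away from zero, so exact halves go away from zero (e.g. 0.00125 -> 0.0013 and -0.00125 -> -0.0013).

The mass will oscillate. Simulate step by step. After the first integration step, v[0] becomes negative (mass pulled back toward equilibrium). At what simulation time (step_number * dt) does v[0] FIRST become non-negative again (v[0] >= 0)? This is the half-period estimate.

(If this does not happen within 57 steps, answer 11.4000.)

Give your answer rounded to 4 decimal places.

Step 0: x=[7.9000] v=[0.0000]
Step 1: x=[7.8825] v=[-0.0873]
Step 2: x=[7.8481] v=[-0.1720]
Step 3: x=[7.7978] v=[-0.2517]
Step 4: x=[7.7330] v=[-0.3241]
Step 5: x=[7.6556] v=[-0.3871]
Step 6: x=[7.5678] v=[-0.4388]
Step 7: x=[7.4722] v=[-0.4778]
Step 8: x=[7.3716] v=[-0.5028]
Step 9: x=[7.2690] v=[-0.5132]
Step 10: x=[7.1673] v=[-0.5087]
Step 11: x=[7.0694] v=[-0.4894]
Step 12: x=[6.9782] v=[-0.4559]
Step 13: x=[6.8964] v=[-0.4091]
Step 14: x=[6.8263] v=[-0.3504]
Step 15: x=[6.7700] v=[-0.2815]
Step 16: x=[6.7291] v=[-0.2044]
Step 17: x=[6.7048] v=[-0.1214]
Step 18: x=[6.6978] v=[-0.0348]
Step 19: x=[6.7084] v=[0.0528]
First v>=0 after going negative at step 19, time=3.8000

Answer: 3.8000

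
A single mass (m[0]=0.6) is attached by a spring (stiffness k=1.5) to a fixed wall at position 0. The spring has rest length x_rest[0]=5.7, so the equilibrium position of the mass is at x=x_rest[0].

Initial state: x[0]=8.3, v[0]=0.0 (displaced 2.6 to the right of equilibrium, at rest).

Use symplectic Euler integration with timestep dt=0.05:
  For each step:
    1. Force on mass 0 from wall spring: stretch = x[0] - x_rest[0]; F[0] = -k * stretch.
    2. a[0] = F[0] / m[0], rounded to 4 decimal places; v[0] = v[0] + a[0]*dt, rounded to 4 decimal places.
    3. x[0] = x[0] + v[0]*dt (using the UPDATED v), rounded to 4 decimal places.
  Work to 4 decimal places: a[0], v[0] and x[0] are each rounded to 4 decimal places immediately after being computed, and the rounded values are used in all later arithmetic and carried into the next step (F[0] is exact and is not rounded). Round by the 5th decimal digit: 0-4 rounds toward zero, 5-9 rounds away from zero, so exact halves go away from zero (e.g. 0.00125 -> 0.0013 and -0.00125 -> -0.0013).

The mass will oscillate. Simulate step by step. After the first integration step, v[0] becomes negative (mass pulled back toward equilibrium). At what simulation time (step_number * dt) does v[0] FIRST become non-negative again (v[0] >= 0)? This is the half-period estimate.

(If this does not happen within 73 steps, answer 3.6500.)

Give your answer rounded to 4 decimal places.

Step 0: x=[8.3000] v=[0.0000]
Step 1: x=[8.2838] v=[-0.3250]
Step 2: x=[8.2514] v=[-0.6480]
Step 3: x=[8.2031] v=[-0.9669]
Step 4: x=[8.1391] v=[-1.2798]
Step 5: x=[8.0599] v=[-1.5847]
Step 6: x=[7.9659] v=[-1.8797]
Step 7: x=[7.8578] v=[-2.1629]
Step 8: x=[7.7362] v=[-2.4326]
Step 9: x=[7.6018] v=[-2.6871]
Step 10: x=[7.4556] v=[-2.9248]
Step 11: x=[7.2984] v=[-3.1443]
Step 12: x=[7.1312] v=[-3.3441]
Step 13: x=[6.9551] v=[-3.5230]
Step 14: x=[6.7711] v=[-3.6799]
Step 15: x=[6.5804] v=[-3.8138]
Step 16: x=[6.3842] v=[-3.9239]
Step 17: x=[6.1837] v=[-4.0094]
Step 18: x=[5.9802] v=[-4.0699]
Step 19: x=[5.7750] v=[-4.1049]
Step 20: x=[5.5693] v=[-4.1143]
Step 21: x=[5.3644] v=[-4.0980]
Step 22: x=[5.1616] v=[-4.0561]
Step 23: x=[4.9622] v=[-3.9888]
Step 24: x=[4.7674] v=[-3.8966]
Step 25: x=[4.5784] v=[-3.7800]
Step 26: x=[4.3964] v=[-3.6398]
Step 27: x=[4.2226] v=[-3.4769]
Step 28: x=[4.0580] v=[-3.2922]
Step 29: x=[3.9037] v=[-3.0870]
Step 30: x=[3.7606] v=[-2.8625]
Step 31: x=[3.6296] v=[-2.6201]
Step 32: x=[3.5115] v=[-2.3613]
Step 33: x=[3.4071] v=[-2.0877]
Step 34: x=[3.3170] v=[-1.8011]
Step 35: x=[3.2418] v=[-1.5032]
Step 36: x=[3.1820] v=[-1.1959]
Step 37: x=[3.1379] v=[-0.8812]
Step 38: x=[3.1099] v=[-0.5609]
Step 39: x=[3.0980] v=[-0.2371]
Step 40: x=[3.1024] v=[0.0882]
First v>=0 after going negative at step 40, time=2.0000

Answer: 2.0000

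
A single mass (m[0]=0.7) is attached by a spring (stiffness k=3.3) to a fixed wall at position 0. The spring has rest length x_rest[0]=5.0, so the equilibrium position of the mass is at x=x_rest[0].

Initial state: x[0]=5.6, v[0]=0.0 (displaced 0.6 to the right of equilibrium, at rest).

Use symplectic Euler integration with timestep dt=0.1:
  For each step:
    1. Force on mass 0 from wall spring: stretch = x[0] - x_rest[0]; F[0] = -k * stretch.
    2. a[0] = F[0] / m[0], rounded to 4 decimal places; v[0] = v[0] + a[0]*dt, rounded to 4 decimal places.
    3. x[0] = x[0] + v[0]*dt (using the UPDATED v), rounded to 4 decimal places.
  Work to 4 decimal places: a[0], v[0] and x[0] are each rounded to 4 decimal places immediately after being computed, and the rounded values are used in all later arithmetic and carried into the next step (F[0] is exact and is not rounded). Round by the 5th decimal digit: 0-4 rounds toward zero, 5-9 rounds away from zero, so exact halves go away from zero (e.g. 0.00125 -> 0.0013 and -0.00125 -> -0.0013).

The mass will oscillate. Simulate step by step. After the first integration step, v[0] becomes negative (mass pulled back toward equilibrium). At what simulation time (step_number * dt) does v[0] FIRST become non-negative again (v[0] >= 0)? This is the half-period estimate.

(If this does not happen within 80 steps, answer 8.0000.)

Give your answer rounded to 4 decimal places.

Step 0: x=[5.6000] v=[0.0000]
Step 1: x=[5.5717] v=[-0.2829]
Step 2: x=[5.5165] v=[-0.5524]
Step 3: x=[5.4369] v=[-0.7959]
Step 4: x=[5.3367] v=[-1.0019]
Step 5: x=[5.2206] v=[-1.1606]
Step 6: x=[5.0941] v=[-1.2646]
Step 7: x=[4.9632] v=[-1.3090]
Step 8: x=[4.8340] v=[-1.2917]
Step 9: x=[4.7127] v=[-1.2134]
Step 10: x=[4.6049] v=[-1.0780]
Step 11: x=[4.5157] v=[-0.8917]
Step 12: x=[4.4494] v=[-0.6634]
Step 13: x=[4.4090] v=[-0.4038]
Step 14: x=[4.3965] v=[-0.1252]
Step 15: x=[4.4124] v=[0.1593]
First v>=0 after going negative at step 15, time=1.5000

Answer: 1.5000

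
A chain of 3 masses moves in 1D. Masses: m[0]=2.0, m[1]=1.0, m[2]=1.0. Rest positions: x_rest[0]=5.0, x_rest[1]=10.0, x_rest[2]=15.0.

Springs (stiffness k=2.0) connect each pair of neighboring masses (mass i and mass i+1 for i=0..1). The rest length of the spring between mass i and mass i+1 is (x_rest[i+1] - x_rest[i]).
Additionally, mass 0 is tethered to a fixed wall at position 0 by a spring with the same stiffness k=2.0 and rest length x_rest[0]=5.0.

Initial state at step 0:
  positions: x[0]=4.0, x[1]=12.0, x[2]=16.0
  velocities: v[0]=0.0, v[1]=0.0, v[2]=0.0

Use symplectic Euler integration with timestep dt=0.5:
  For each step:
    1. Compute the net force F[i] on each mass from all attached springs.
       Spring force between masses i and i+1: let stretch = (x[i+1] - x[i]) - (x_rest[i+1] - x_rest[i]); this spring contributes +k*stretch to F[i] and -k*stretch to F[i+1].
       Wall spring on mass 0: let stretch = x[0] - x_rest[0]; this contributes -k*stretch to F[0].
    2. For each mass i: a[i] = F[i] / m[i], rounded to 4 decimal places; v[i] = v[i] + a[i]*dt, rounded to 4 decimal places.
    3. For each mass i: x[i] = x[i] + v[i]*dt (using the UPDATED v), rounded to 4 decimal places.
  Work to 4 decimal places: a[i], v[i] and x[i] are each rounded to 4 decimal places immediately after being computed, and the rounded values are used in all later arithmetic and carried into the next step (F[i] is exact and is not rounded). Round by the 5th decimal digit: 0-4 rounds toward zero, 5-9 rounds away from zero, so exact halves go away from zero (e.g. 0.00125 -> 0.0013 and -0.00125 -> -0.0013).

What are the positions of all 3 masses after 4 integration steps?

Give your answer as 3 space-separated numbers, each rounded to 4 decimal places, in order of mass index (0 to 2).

Answer: 5.7500 11.5938 13.3125

Derivation:
Step 0: x=[4.0000 12.0000 16.0000] v=[0.0000 0.0000 0.0000]
Step 1: x=[5.0000 10.0000 16.5000] v=[2.0000 -4.0000 1.0000]
Step 2: x=[6.0000 8.7500 16.2500] v=[2.0000 -2.5000 -0.5000]
Step 3: x=[6.1875 9.8750 14.7500] v=[0.3750 2.2500 -3.0000]
Step 4: x=[5.7500 11.5938 13.3125] v=[-0.8750 3.4375 -2.8750]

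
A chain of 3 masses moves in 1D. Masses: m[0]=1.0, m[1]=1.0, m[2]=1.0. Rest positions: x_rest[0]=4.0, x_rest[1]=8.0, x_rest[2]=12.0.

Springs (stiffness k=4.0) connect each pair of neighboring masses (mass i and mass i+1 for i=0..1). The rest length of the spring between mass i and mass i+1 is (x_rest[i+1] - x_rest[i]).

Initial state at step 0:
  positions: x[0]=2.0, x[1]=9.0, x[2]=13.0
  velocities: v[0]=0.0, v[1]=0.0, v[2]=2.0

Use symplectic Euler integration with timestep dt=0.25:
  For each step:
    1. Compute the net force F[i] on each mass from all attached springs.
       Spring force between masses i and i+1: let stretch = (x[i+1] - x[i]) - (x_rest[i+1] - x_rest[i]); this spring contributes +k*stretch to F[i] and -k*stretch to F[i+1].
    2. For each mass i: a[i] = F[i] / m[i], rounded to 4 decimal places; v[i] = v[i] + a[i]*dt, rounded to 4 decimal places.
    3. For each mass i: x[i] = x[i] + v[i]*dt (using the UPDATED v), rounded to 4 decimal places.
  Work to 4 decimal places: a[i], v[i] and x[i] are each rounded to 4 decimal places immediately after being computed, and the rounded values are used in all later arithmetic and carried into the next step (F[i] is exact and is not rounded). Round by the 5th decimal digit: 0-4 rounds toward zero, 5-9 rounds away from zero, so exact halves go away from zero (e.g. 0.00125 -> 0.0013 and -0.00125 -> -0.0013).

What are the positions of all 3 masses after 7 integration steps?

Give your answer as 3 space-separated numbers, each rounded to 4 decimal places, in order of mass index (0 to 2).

Step 0: x=[2.0000 9.0000 13.0000] v=[0.0000 0.0000 2.0000]
Step 1: x=[2.7500 8.2500 13.5000] v=[3.0000 -3.0000 2.0000]
Step 2: x=[3.8750 7.4375 13.6875] v=[4.5000 -3.2500 0.7500]
Step 3: x=[4.8906 7.2969 13.3125] v=[4.0625 -0.5625 -1.5000]
Step 4: x=[5.5078 8.0586 12.4336] v=[2.4688 3.0468 -3.5156]
Step 5: x=[5.7627 9.2764 11.4610] v=[1.0196 4.8710 -3.8906]
Step 6: x=[5.8960 10.1619 10.9422] v=[0.5333 3.5419 -2.0752]
Step 7: x=[6.0958 10.1760 11.2283] v=[0.7992 0.0563 1.1445]

Answer: 6.0958 10.1760 11.2283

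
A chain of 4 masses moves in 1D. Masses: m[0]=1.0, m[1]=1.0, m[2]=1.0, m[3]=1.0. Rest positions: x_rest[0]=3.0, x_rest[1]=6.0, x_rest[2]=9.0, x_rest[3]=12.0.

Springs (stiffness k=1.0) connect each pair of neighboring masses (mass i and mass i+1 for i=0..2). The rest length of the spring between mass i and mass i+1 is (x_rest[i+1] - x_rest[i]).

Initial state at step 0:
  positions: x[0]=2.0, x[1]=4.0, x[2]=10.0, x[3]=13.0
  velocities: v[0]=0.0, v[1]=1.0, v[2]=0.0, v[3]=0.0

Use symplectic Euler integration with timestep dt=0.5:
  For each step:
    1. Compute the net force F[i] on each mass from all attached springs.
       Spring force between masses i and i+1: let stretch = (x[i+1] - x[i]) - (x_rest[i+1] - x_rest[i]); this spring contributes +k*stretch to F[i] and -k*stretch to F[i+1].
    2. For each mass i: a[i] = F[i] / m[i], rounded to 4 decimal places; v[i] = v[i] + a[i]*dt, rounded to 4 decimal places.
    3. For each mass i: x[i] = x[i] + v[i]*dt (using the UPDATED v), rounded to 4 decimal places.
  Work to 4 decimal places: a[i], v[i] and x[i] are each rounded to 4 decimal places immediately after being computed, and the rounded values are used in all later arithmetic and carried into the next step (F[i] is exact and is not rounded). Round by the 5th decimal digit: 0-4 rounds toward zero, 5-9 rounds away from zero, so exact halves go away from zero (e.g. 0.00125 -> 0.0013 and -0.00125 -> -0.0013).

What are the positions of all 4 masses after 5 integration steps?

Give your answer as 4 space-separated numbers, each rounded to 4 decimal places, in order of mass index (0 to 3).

Answer: 4.5763 6.0411 9.8965 10.9863

Derivation:
Step 0: x=[2.0000 4.0000 10.0000 13.0000] v=[0.0000 1.0000 0.0000 0.0000]
Step 1: x=[1.7500 5.5000 9.2500 13.0000] v=[-0.5000 3.0000 -1.5000 0.0000]
Step 2: x=[1.6875 7.0000 8.5000 12.8125] v=[-0.1250 3.0000 -1.5000 -0.3750]
Step 3: x=[2.2032 7.5469 8.4531 12.2969] v=[1.0313 1.0938 -0.0938 -1.0313]
Step 4: x=[3.3048 6.9844 9.1406 11.5703] v=[2.2032 -1.1250 1.3750 -1.4532]
Step 5: x=[4.5763 6.0411 9.8965 10.9863] v=[2.5430 -1.8867 1.5118 -1.1681]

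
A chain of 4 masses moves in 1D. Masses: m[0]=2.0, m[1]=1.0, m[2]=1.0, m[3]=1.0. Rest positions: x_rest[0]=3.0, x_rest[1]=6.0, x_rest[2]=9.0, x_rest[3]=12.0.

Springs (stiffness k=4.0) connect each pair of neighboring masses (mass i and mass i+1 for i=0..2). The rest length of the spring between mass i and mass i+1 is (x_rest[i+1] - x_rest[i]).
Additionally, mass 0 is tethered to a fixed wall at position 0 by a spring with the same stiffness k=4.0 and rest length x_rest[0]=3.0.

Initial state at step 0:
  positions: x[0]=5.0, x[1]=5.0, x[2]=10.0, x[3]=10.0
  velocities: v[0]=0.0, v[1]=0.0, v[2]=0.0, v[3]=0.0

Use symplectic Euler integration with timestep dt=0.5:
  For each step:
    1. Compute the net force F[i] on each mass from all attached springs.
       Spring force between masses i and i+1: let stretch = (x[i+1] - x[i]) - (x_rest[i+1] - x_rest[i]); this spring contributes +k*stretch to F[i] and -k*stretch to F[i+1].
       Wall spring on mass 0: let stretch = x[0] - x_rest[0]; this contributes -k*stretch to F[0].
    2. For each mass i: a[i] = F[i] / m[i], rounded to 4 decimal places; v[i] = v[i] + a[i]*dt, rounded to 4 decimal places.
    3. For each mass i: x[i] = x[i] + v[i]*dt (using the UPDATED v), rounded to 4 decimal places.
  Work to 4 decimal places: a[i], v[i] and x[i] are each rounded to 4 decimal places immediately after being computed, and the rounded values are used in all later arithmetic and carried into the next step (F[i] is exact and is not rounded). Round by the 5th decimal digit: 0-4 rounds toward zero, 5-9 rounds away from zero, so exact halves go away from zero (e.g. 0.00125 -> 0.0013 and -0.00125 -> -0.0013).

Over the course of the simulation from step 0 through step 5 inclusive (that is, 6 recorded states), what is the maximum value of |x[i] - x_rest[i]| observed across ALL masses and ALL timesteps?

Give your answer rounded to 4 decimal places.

Step 0: x=[5.0000 5.0000 10.0000 10.0000] v=[0.0000 0.0000 0.0000 0.0000]
Step 1: x=[2.5000 10.0000 5.0000 13.0000] v=[-5.0000 10.0000 -10.0000 6.0000]
Step 2: x=[2.5000 2.5000 13.0000 11.0000] v=[0.0000 -15.0000 16.0000 -4.0000]
Step 3: x=[1.2500 5.5000 8.5000 14.0000] v=[-2.5000 6.0000 -9.0000 6.0000]
Step 4: x=[1.5000 7.2500 6.5000 14.5000] v=[0.5000 3.5000 -4.0000 1.0000]
Step 5: x=[3.8750 2.5000 13.2500 10.0000] v=[4.7500 -9.5000 13.5000 -9.0000]
Max displacement = 4.2500

Answer: 4.2500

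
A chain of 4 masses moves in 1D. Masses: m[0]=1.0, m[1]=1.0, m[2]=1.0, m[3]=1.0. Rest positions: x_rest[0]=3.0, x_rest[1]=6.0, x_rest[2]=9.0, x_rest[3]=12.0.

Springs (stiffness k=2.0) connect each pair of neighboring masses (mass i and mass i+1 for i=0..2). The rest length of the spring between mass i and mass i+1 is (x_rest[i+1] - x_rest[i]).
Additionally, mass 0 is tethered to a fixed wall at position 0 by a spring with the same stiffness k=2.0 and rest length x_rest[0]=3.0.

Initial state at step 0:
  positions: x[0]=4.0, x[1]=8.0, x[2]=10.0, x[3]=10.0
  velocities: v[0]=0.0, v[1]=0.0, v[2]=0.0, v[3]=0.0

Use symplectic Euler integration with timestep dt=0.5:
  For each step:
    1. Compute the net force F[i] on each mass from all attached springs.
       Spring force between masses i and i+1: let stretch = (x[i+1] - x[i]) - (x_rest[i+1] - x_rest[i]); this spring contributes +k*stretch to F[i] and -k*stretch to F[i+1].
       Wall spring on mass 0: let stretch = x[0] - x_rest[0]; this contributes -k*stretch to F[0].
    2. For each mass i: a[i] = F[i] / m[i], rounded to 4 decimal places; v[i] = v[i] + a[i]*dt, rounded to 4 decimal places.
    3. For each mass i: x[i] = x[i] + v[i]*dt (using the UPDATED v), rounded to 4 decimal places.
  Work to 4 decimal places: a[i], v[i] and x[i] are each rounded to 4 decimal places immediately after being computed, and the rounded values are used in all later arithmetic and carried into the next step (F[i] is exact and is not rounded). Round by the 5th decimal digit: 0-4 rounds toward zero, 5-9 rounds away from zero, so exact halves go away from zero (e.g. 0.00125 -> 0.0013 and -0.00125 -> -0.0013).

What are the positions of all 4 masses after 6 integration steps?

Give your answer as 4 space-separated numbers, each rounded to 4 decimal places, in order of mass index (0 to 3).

Step 0: x=[4.0000 8.0000 10.0000 10.0000] v=[0.0000 0.0000 0.0000 0.0000]
Step 1: x=[4.0000 7.0000 9.0000 11.5000] v=[0.0000 -2.0000 -2.0000 3.0000]
Step 2: x=[3.5000 5.5000 8.2500 13.2500] v=[-1.0000 -3.0000 -1.5000 3.5000]
Step 3: x=[2.2500 4.3750 8.6250 14.0000] v=[-2.5000 -2.2500 0.7500 1.5000]
Step 4: x=[0.9375 4.3125 9.5625 13.5625] v=[-2.6250 -0.1250 1.8750 -0.8750]
Step 5: x=[0.8438 5.1875 9.8750 12.6250] v=[-0.1875 1.7500 0.6250 -1.8750]
Step 6: x=[2.5000 6.2344 9.2188 11.8125] v=[3.3124 2.0938 -1.3125 -1.6250]

Answer: 2.5000 6.2344 9.2188 11.8125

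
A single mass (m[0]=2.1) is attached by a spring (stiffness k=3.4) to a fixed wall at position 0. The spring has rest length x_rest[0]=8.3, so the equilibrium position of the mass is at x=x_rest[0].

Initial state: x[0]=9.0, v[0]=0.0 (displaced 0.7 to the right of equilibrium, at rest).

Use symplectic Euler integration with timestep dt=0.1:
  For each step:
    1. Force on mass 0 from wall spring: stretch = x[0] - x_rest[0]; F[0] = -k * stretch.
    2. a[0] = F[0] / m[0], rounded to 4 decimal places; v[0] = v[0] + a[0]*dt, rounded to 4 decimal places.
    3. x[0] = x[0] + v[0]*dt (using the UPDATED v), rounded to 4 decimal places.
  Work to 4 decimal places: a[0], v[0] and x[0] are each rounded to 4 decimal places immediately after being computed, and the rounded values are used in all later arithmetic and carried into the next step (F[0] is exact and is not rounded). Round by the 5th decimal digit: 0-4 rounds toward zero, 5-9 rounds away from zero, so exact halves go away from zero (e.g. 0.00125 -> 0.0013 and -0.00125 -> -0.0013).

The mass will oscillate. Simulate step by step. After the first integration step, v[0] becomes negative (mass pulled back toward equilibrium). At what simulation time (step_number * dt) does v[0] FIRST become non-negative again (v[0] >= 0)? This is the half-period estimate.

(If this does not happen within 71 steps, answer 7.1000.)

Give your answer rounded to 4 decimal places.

Step 0: x=[9.0000] v=[0.0000]
Step 1: x=[8.9887] v=[-0.1133]
Step 2: x=[8.9662] v=[-0.2248]
Step 3: x=[8.9329] v=[-0.3327]
Step 4: x=[8.8894] v=[-0.4352]
Step 5: x=[8.8363] v=[-0.5306]
Step 6: x=[8.7746] v=[-0.6174]
Step 7: x=[8.7052] v=[-0.6942]
Step 8: x=[8.6292] v=[-0.7598]
Step 9: x=[8.5479] v=[-0.8131]
Step 10: x=[8.4626] v=[-0.8532]
Step 11: x=[8.3747] v=[-0.8795]
Step 12: x=[8.2855] v=[-0.8916]
Step 13: x=[8.1966] v=[-0.8893]
Step 14: x=[8.1093] v=[-0.8726]
Step 15: x=[8.0251] v=[-0.8417]
Step 16: x=[7.9454] v=[-0.7972]
Step 17: x=[7.8714] v=[-0.7398]
Step 18: x=[7.8044] v=[-0.6704]
Step 19: x=[7.7454] v=[-0.5902]
Step 20: x=[7.6954] v=[-0.5004]
Step 21: x=[7.6552] v=[-0.4025]
Step 22: x=[7.6254] v=[-0.2981]
Step 23: x=[7.6065] v=[-0.1889]
Step 24: x=[7.5988] v=[-0.0766]
Step 25: x=[7.6025] v=[0.0369]
First v>=0 after going negative at step 25, time=2.5000

Answer: 2.5000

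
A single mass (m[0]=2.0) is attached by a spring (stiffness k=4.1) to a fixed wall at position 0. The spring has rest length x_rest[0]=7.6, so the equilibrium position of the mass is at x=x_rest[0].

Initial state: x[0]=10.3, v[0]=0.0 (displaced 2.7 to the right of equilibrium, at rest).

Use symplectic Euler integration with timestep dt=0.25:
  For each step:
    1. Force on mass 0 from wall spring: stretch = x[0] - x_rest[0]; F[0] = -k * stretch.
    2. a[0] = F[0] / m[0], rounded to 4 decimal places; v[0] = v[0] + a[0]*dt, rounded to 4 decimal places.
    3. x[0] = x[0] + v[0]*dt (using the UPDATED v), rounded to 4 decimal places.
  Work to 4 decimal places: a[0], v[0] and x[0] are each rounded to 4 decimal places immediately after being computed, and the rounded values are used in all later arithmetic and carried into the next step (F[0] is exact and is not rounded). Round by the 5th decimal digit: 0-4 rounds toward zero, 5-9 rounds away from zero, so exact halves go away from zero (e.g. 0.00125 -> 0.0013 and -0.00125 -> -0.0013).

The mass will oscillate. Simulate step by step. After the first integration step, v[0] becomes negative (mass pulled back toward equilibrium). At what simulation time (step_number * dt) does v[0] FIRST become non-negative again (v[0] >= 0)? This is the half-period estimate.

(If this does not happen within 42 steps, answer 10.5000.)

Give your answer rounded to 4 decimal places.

Answer: 2.2500

Derivation:
Step 0: x=[10.3000] v=[0.0000]
Step 1: x=[9.9541] v=[-1.3838]
Step 2: x=[9.3065] v=[-2.5903]
Step 3: x=[8.4403] v=[-3.4649]
Step 4: x=[7.4664] v=[-3.8956]
Step 5: x=[6.5096] v=[-3.8271]
Step 6: x=[5.6925] v=[-3.2683]
Step 7: x=[5.1198] v=[-2.2907]
Step 8: x=[4.8649] v=[-1.0196]
Step 9: x=[4.9605] v=[0.3822]
First v>=0 after going negative at step 9, time=2.2500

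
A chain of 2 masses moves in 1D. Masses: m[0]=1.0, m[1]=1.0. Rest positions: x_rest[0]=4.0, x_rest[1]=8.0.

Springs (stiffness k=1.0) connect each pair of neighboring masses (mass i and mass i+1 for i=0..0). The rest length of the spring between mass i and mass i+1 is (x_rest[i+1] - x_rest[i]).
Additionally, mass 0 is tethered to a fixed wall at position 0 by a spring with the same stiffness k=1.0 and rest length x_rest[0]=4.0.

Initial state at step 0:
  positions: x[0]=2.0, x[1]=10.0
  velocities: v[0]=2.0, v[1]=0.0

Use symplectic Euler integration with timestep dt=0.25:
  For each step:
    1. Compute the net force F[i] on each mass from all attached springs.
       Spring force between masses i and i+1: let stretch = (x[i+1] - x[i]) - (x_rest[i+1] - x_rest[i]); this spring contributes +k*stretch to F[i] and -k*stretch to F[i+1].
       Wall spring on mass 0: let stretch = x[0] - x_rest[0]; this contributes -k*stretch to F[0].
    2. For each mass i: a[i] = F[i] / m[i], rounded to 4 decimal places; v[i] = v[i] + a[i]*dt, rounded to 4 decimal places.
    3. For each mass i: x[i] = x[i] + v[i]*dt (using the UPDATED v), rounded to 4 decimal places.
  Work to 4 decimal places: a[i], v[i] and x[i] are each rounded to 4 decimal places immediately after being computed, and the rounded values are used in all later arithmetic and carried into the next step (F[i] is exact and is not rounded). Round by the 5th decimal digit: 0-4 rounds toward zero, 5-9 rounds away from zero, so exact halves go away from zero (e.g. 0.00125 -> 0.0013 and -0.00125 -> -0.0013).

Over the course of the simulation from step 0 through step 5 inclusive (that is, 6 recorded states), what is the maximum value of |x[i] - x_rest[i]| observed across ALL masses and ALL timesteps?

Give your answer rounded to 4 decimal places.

Answer: 3.1524

Derivation:
Step 0: x=[2.0000 10.0000] v=[2.0000 0.0000]
Step 1: x=[2.8750 9.7500] v=[3.5000 -1.0000]
Step 2: x=[4.0000 9.3203] v=[4.5000 -1.7188]
Step 3: x=[5.2075 8.8081] v=[4.8301 -2.0489]
Step 4: x=[6.3146 8.3208] v=[4.4284 -1.9491]
Step 5: x=[7.1524 7.9581] v=[3.3513 -1.4507]
Max displacement = 3.1524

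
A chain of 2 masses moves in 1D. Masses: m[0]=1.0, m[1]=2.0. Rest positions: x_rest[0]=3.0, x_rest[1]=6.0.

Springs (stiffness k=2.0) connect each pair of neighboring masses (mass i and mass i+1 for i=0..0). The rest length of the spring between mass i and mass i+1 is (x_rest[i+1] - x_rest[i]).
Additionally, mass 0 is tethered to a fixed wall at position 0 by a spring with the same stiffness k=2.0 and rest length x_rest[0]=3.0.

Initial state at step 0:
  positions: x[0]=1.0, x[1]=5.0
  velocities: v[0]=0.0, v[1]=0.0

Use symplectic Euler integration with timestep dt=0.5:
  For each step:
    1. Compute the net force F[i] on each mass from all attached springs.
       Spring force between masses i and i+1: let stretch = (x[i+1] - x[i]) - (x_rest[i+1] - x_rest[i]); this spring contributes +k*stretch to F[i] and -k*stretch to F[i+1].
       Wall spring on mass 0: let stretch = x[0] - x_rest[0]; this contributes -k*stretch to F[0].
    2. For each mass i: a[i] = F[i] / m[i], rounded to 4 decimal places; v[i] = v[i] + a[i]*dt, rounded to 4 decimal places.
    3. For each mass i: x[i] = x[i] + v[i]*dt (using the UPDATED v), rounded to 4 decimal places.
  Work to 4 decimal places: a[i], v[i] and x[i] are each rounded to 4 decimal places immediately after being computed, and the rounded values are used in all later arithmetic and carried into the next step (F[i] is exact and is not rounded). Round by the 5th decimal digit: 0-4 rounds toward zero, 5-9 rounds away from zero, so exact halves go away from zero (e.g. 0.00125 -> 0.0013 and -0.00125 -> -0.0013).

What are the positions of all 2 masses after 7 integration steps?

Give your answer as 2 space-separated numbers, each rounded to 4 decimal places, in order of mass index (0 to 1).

Step 0: x=[1.0000 5.0000] v=[0.0000 0.0000]
Step 1: x=[2.5000 4.7500] v=[3.0000 -0.5000]
Step 2: x=[3.8750 4.6875] v=[2.7500 -0.1250]
Step 3: x=[3.7188 5.1719] v=[-0.3125 0.9688]
Step 4: x=[2.4297 6.0431] v=[-2.5782 1.7423]
Step 5: x=[1.7325 6.7609] v=[-1.3945 1.4356]
Step 6: x=[2.6832 6.9716] v=[1.9014 0.4214]
Step 7: x=[4.4365 6.8602] v=[3.5066 -0.2228]

Answer: 4.4365 6.8602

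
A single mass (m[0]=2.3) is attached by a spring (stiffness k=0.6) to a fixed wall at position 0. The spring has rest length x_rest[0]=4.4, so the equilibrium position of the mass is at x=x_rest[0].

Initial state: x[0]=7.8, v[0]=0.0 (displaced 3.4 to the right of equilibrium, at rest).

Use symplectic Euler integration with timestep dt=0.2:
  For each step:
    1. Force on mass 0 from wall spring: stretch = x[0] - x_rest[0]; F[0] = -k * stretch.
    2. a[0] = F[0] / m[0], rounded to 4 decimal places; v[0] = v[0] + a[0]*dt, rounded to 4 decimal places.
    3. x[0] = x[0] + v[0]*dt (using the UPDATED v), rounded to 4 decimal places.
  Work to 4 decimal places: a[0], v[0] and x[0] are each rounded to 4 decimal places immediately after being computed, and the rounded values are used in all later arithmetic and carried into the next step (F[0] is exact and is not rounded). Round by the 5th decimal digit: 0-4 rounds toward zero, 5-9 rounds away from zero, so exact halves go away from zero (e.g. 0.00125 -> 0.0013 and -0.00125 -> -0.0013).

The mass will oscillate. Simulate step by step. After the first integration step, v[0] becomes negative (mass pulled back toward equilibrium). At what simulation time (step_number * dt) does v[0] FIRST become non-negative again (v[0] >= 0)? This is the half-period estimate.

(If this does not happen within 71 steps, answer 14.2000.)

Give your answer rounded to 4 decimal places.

Step 0: x=[7.8000] v=[0.0000]
Step 1: x=[7.7645] v=[-0.1774]
Step 2: x=[7.6939] v=[-0.3529]
Step 3: x=[7.5889] v=[-0.5248]
Step 4: x=[7.4507] v=[-0.6912]
Step 5: x=[7.2806] v=[-0.8504]
Step 6: x=[7.0805] v=[-1.0007]
Step 7: x=[6.8524] v=[-1.1406]
Step 8: x=[6.5987] v=[-1.2686]
Step 9: x=[6.3220] v=[-1.3833]
Step 10: x=[6.0253] v=[-1.4836]
Step 11: x=[5.7116] v=[-1.5684]
Step 12: x=[5.3842] v=[-1.6368]
Step 13: x=[5.0466] v=[-1.6881]
Step 14: x=[4.7022] v=[-1.7218]
Step 15: x=[4.3547] v=[-1.7376]
Step 16: x=[4.0077] v=[-1.7352]
Step 17: x=[3.6648] v=[-1.7147]
Step 18: x=[3.3295] v=[-1.6763]
Step 19: x=[3.0054] v=[-1.6204]
Step 20: x=[2.6959] v=[-1.5476]
Step 21: x=[2.4042] v=[-1.4587]
Step 22: x=[2.1333] v=[-1.3546]
Step 23: x=[1.8860] v=[-1.2363]
Step 24: x=[1.6650] v=[-1.1051]
Step 25: x=[1.4725] v=[-0.9624]
Step 26: x=[1.3106] v=[-0.8097]
Step 27: x=[1.1809] v=[-0.6485]
Step 28: x=[1.0848] v=[-0.4805]
Step 29: x=[1.0233] v=[-0.3075]
Step 30: x=[0.9970] v=[-0.1313]
Step 31: x=[1.0062] v=[0.0462]
First v>=0 after going negative at step 31, time=6.2000

Answer: 6.2000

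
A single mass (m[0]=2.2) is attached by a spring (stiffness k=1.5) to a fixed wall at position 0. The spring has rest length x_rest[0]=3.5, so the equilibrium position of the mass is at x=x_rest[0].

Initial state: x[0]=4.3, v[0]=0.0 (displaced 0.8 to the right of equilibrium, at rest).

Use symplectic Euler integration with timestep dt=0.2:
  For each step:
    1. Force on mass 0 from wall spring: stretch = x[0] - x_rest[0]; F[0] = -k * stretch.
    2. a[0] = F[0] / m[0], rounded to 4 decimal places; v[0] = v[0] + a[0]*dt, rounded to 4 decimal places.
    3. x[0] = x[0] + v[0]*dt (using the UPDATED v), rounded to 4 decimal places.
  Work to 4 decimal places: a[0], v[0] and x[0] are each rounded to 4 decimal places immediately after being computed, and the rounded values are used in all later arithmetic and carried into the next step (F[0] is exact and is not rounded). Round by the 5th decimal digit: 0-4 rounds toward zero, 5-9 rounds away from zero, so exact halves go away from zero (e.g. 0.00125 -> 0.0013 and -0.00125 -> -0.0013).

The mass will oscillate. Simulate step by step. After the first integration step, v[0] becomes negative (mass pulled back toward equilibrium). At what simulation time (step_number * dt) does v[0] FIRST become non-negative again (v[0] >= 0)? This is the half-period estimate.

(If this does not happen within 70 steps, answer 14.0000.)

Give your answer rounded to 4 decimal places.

Answer: 4.0000

Derivation:
Step 0: x=[4.3000] v=[0.0000]
Step 1: x=[4.2782] v=[-0.1091]
Step 2: x=[4.2352] v=[-0.2152]
Step 3: x=[4.1721] v=[-0.3155]
Step 4: x=[4.0907] v=[-0.4072]
Step 5: x=[3.9931] v=[-0.4878]
Step 6: x=[3.8821] v=[-0.5550]
Step 7: x=[3.7607] v=[-0.6071]
Step 8: x=[3.6322] v=[-0.6427]
Step 9: x=[3.5001] v=[-0.6607]
Step 10: x=[3.3680] v=[-0.6607]
Step 11: x=[3.2395] v=[-0.6427]
Step 12: x=[3.1181] v=[-0.6072]
Step 13: x=[3.0071] v=[-0.5551]
Step 14: x=[2.9095] v=[-0.4879]
Step 15: x=[2.8280] v=[-0.4074]
Step 16: x=[2.7648] v=[-0.3158]
Step 17: x=[2.7217] v=[-0.2155]
Step 18: x=[2.6998] v=[-0.1094]
Step 19: x=[2.6997] v=[-0.0003]
Step 20: x=[2.7215] v=[0.1088]
First v>=0 after going negative at step 20, time=4.0000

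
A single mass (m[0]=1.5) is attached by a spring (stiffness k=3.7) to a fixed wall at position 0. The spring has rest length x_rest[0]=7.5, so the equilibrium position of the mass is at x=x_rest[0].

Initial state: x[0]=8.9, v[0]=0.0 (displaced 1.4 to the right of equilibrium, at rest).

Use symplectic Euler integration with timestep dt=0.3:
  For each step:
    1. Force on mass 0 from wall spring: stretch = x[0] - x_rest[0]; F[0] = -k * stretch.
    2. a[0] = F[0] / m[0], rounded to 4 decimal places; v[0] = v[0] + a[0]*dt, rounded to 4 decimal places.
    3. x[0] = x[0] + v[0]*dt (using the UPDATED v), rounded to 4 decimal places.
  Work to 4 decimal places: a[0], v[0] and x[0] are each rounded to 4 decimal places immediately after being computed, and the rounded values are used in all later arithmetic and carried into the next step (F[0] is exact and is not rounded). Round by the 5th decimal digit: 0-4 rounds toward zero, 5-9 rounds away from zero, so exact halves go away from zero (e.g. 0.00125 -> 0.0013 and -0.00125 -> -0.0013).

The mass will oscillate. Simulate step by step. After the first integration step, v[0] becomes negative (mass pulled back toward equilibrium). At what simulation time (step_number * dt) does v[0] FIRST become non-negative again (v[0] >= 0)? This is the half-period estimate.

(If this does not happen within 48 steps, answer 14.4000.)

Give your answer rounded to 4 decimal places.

Answer: 2.1000

Derivation:
Step 0: x=[8.9000] v=[0.0000]
Step 1: x=[8.5892] v=[-1.0360]
Step 2: x=[8.0366] v=[-1.8420]
Step 3: x=[7.3649] v=[-2.2391]
Step 4: x=[6.7232] v=[-2.1391]
Step 5: x=[6.2539] v=[-1.5643]
Step 6: x=[6.0612] v=[-0.6422]
Step 7: x=[6.1880] v=[0.4225]
First v>=0 after going negative at step 7, time=2.1000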